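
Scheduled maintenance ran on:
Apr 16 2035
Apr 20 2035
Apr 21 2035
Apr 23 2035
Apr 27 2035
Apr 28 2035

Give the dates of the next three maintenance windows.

Apr 30 2035, May 4 2035, May 5 2035

Gaps: 4, 1, 2, 4, 1 days — not constant, but cyclic with period 3.
The events fall on every Monday, Friday and Saturday.
The following Monday is Apr 30 2035.
Next Friday: May 4 2035.
The following Saturday is May 5 2035.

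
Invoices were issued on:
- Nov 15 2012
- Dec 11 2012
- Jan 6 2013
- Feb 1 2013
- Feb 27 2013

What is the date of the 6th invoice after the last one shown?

Aug 2 2013

Every event comes 26 days after the last (26, 26, 26, 26).
Feb 27 2013 + 26 days = Mar 25 2013.
Mar 25 2013 + 26 days = Apr 20 2013.
Apr 20 2013 + 26 days = May 16 2013.
May 16 2013 + 26 days = Jun 11 2013.
Jun 11 2013 + 26 days = Jul 7 2013.
Jul 7 2013 + 26 days = Aug 2 2013.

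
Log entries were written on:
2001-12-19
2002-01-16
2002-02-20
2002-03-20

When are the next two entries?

Gaps: 28, 35, 28 days — a mix of 28 and 35. Every date is a Wednesday.
Each is the 3rd Wednesday of its month.
April 2002 — 3rd Wednesday is 2002-04-17.
3rd Wednesday of May 2002: 2002-05-15.

2002-04-17, 2002-05-15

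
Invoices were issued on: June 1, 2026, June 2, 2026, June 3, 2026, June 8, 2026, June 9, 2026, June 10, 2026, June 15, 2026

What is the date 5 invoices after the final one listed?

The gap pattern 1, 1, 5, 1, 1, 5 repeats every 3 events.
These are the Mondays, Tuesdays and Wednesdays of each week.
The following Tuesday is June 16, 2026.
Next Wednesday: June 17, 2026.
Next Monday: June 22, 2026.
The following Tuesday is June 23, 2026.
Next Wednesday: June 24, 2026.

June 24, 2026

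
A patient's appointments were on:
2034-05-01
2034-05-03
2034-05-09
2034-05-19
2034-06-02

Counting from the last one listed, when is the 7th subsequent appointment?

2034-12-29

Gaps: 2, 6, 10, 14 days — each gap is 4 larger than the previous one.
Next gap: 18 days. 2034-06-02 + 18 days = 2034-06-20.
Next gap: 22 days. 2034-06-20 + 22 days = 2034-07-12.
Next gap: 26 days. 2034-07-12 + 26 days = 2034-08-07.
Next gap: 30 days. 2034-08-07 + 30 days = 2034-09-06.
Next gap: 34 days. 2034-09-06 + 34 days = 2034-10-10.
Next gap: 38 days. 2034-10-10 + 38 days = 2034-11-17.
Next gap: 42 days. 2034-11-17 + 42 days = 2034-12-29.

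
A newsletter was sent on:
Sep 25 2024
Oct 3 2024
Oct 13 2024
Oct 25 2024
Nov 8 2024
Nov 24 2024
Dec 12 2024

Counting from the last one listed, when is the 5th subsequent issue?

Apr 11 2025

The spacing grows by 2 each time: 8, 10, 12, 14, 16, 18 days.
Next gap: 20 days. Dec 12 2024 + 20 days = Jan 1 2025.
Next gap: 22 days. Jan 1 2025 + 22 days = Jan 23 2025.
Next gap: 24 days. Jan 23 2025 + 24 days = Feb 16 2025.
Next gap: 26 days. Feb 16 2025 + 26 days = Mar 14 2025.
Next gap: 28 days. Mar 14 2025 + 28 days = Apr 11 2025.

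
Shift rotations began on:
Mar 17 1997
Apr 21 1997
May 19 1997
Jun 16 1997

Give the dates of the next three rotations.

These are Mondays at 28- or 35-day spacing (35, 28, 28).
The pattern: 3rd Monday of the month.
3rd Monday of July 1997: Jul 21 1997.
August 1997 — 3rd Monday is Aug 18 1997.
September 1997 — 3rd Monday is Sep 15 1997.

Jul 21 1997, Aug 18 1997, Sep 15 1997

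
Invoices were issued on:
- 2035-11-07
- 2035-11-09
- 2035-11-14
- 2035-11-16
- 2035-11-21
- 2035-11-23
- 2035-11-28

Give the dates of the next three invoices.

Every event lands on a Wednesday or Friday (gaps cycle 2, 5, 2, 5, 2, 5).
So the schedule is: every Wednesday and Friday.
The following Friday is 2035-11-30.
Next Wednesday: 2035-12-05.
The following Friday is 2035-12-07.

2035-11-30, 2035-12-05, 2035-12-07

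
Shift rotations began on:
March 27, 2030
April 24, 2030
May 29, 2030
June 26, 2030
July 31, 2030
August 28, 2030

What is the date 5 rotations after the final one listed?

Every date is a Wednesday; gaps 28, 35, 28, 35, 28 days.
Each is the last Wednesday of its month (at least one falls on the 29th or later, ruling out '4th Wednesday').
Last Wednesday of September 2030: September 25, 2030.
Last Wednesday of October 2030: October 30, 2030.
Last Wednesday of November 2030: November 27, 2030.
December 2030 ends with Wednesday December 25, 2030.
Last Wednesday of January 2031: January 29, 2031.

January 29, 2031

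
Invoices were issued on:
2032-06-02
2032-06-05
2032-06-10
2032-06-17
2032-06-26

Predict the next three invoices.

Intervals are 3, 5, 7, 9 days — an arithmetic progression with common difference 2.
Next gap: 11 days. 2032-06-26 + 11 days = 2032-07-07.
Next gap: 13 days. 2032-07-07 + 13 days = 2032-07-20.
Next gap: 15 days. 2032-07-20 + 15 days = 2032-08-04.

2032-07-07, 2032-07-20, 2032-08-04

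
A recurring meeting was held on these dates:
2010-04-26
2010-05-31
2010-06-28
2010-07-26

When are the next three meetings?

Every date is a Monday; gaps 35, 28, 28 days.
Each is the last Monday of its month (at least one falls on the 29th or later, ruling out '4th Monday').
Last Monday of August 2010: 2010-08-30.
September 2010 ends with Monday 2010-09-27.
October 2010 ends with Monday 2010-10-25.

2010-08-30, 2010-09-27, 2010-10-25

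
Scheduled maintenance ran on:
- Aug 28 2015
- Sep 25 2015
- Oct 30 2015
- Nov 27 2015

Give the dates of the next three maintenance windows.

Dec 25 2015, Jan 29 2016, Feb 26 2016

Every date is a Friday; gaps 28, 35, 28 days.
Each is the last Friday of its month (at least one falls on the 29th or later, ruling out '4th Friday').
Last Friday of December 2015: Dec 25 2015.
January 2016 ends with Friday Jan 29 2016.
Last Friday of February 2016: Feb 26 2016.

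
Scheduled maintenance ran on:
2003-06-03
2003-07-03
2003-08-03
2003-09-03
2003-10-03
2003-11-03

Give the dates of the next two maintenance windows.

The day-of-month is always 3 (30, 31, 31, 30, 31 days between events).
So this recurs on the 3rd of each month.
December 2003: 2003-12-03.
Next: January 2004 → 2004-01-03.

2003-12-03, 2004-01-03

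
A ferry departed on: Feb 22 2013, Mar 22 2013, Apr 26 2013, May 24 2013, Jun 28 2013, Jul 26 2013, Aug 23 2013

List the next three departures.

Gaps: 28, 35, 28, 35, 28, 28 days — a mix of 28 and 35. Every date is a Friday.
Each is the 4th Friday of its month.
4th Friday of September 2013: Sep 27 2013.
October 2013 — 4th Friday is Oct 25 2013.
4th Friday of November 2013: Nov 22 2013.

Sep 27 2013, Oct 25 2013, Nov 22 2013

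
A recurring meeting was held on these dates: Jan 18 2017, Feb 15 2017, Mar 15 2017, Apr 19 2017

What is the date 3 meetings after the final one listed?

Gaps: 28, 28, 35 days — a mix of 28 and 35. Every date is a Wednesday.
Each is the 3rd Wednesday of its month.
May 2017 — 3rd Wednesday is May 17 2017.
June 2017 — 3rd Wednesday is Jun 21 2017.
July 2017 — 3rd Wednesday is Jul 19 2017.

Jul 19 2017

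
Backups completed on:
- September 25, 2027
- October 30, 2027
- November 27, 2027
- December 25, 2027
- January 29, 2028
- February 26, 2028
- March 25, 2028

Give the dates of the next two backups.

All Saturdays; the gaps (35, 28, 28, 35, 28, 28) vary with month length.
This is the last Saturday of each month.
April 2028 ends with Saturday April 29, 2028.
Last Saturday of May 2028: May 27, 2028.

April 29, 2028; May 27, 2028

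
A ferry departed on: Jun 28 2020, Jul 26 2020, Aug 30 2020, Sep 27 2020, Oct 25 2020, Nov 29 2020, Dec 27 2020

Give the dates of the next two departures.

All Sundays; the gaps (28, 35, 28, 28, 35, 28) vary with month length.
This is the last Sunday of each month.
Last Sunday of January 2021: Jan 31 2021.
February 2021 ends with Sunday Feb 28 2021.

Jan 31 2021, Feb 28 2021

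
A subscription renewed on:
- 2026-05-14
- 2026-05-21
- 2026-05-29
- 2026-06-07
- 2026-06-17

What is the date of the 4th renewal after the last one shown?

2026-08-06

The spacing grows by 1 each time: 7, 8, 9, 10 days.
Next gap: 11 days. 2026-06-17 + 11 days = 2026-06-28.
Next gap: 12 days. 2026-06-28 + 12 days = 2026-07-10.
Next gap: 13 days. 2026-07-10 + 13 days = 2026-07-23.
Next gap: 14 days. 2026-07-23 + 14 days = 2026-08-06.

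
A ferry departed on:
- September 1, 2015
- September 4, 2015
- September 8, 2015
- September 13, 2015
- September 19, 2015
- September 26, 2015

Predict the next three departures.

Intervals are 3, 4, 5, 6, 7 days — an arithmetic progression with common difference 1.
Next gap: 8 days. September 26, 2015 + 8 days = October 4, 2015.
Next gap: 9 days. October 4, 2015 + 9 days = October 13, 2015.
Next gap: 10 days. October 13, 2015 + 10 days = October 23, 2015.

October 4, 2015; October 13, 2015; October 23, 2015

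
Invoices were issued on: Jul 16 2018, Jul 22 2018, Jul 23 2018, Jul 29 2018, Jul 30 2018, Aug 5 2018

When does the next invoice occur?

Aug 6 2018

The gap pattern 6, 1, 6, 1, 6 repeats every 2 events.
These are the Mondays and Sundays of each week.
Next Monday: Aug 6 2018.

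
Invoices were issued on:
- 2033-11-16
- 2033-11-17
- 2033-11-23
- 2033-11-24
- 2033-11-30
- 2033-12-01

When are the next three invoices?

2033-12-07, 2033-12-08, 2033-12-14

Gaps: 1, 6, 1, 6, 1 days — not constant, but cyclic with period 2.
The events fall on every Wednesday and Thursday.
Next Wednesday: 2033-12-07.
The following Thursday is 2033-12-08.
The following Wednesday is 2033-12-14.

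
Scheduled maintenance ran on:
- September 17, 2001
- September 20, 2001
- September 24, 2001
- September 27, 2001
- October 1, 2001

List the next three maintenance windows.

October 4, 2001; October 8, 2001; October 11, 2001

Gaps: 3, 4, 3, 4 days — not constant, but cyclic with period 2.
The events fall on every Monday and Thursday.
The following Thursday is October 4, 2001.
Next Monday: October 8, 2001.
The following Thursday is October 11, 2001.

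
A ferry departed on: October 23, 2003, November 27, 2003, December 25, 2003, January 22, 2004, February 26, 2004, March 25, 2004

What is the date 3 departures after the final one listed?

June 24, 2004

All dates are Thursdays, 35, 28, 28, 35, 28 days apart.
Specifically, the 4th Thursday of each month.
April 2004 — 4th Thursday is April 22, 2004.
4th Thursday of May 2004: May 27, 2004.
4th Thursday of June 2004: June 24, 2004.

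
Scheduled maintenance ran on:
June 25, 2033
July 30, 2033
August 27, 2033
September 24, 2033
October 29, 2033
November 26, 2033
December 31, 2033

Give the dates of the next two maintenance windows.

All Saturdays; the gaps (35, 28, 28, 35, 28, 35) vary with month length.
This is the last Saturday of each month.
Last Saturday of January 2034: January 28, 2034.
Last Saturday of February 2034: February 25, 2034.

January 28, 2034; February 25, 2034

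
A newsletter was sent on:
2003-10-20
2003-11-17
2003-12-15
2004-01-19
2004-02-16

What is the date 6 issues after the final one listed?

All dates are Mondays, 28, 28, 35, 28 days apart.
Specifically, the 3rd Monday of each month.
3rd Monday of March 2004: 2004-03-15.
3rd Monday of April 2004: 2004-04-19.
3rd Monday of May 2004: 2004-05-17.
3rd Monday of June 2004: 2004-06-21.
3rd Monday of July 2004: 2004-07-19.
August 2004 — 3rd Monday is 2004-08-16.

2004-08-16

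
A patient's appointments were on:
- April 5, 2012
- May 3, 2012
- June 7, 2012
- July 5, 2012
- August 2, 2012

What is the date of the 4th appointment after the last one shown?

Gaps: 28, 35, 28, 28 days — a mix of 28 and 35. Every date is a Thursday.
Each is the 1st Thursday of its month.
September 2012 — 1st Thursday is September 6, 2012.
1st Thursday of October 2012: October 4, 2012.
1st Thursday of November 2012: November 1, 2012.
1st Thursday of December 2012: December 6, 2012.

December 6, 2012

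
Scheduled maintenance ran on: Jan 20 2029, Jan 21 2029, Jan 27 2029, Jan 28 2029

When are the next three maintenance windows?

Feb 3 2029, Feb 4 2029, Feb 10 2029

Every event lands on a Saturday or Sunday (gaps cycle 1, 6, 1).
So the schedule is: every Saturday and Sunday.
Next Saturday: Feb 3 2029.
The following Sunday is Feb 4 2029.
The following Saturday is Feb 10 2029.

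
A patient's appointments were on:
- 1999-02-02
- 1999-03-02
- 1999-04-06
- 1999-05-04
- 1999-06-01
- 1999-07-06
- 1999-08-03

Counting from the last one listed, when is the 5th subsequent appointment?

2000-01-04

Gaps: 28, 35, 28, 28, 35, 28 days — a mix of 28 and 35. Every date is a Tuesday.
Each is the 1st Tuesday of its month.
1st Tuesday of September 1999: 1999-09-07.
1st Tuesday of October 1999: 1999-10-05.
1st Tuesday of November 1999: 1999-11-02.
December 1999 — 1st Tuesday is 1999-12-07.
1st Tuesday of January 2000: 2000-01-04.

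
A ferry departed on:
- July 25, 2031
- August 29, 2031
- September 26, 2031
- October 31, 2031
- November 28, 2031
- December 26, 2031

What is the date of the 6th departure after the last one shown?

All Fridays; the gaps (35, 28, 35, 28, 28) vary with month length.
This is the last Friday of each month.
Last Friday of January 2032: January 30, 2032.
Last Friday of February 2032: February 27, 2032.
Last Friday of March 2032: March 26, 2032.
Last Friday of April 2032: April 30, 2032.
May 2032 ends with Friday May 28, 2032.
Last Friday of June 2032: June 25, 2032.

June 25, 2032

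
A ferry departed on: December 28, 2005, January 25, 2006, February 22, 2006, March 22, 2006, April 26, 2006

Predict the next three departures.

Gaps: 28, 28, 28, 35 days — a mix of 28 and 35. Every date is a Wednesday.
Each is the 4th Wednesday of its month.
4th Wednesday of May 2006: May 24, 2006.
June 2006 — 4th Wednesday is June 28, 2006.
July 2006 — 4th Wednesday is July 26, 2006.

May 24, 2006; June 28, 2006; July 26, 2006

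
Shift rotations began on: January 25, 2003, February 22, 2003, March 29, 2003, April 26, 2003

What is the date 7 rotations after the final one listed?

November 29, 2003

All Saturdays; the gaps (28, 35, 28) vary with month length.
This is the last Saturday of each month.
May 2003 ends with Saturday May 31, 2003.
June 2003 ends with Saturday June 28, 2003.
Last Saturday of July 2003: July 26, 2003.
August 2003 ends with Saturday August 30, 2003.
Last Saturday of September 2003: September 27, 2003.
Last Saturday of October 2003: October 25, 2003.
Last Saturday of November 2003: November 29, 2003.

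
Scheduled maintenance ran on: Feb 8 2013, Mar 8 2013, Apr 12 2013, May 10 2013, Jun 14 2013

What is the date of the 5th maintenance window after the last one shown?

All dates are Fridays, 28, 35, 28, 35 days apart.
Specifically, the 2nd Friday of each month.
July 2013 — 2nd Friday is Jul 12 2013.
August 2013 — 2nd Friday is Aug 9 2013.
2nd Friday of September 2013: Sep 13 2013.
October 2013 — 2nd Friday is Oct 11 2013.
November 2013 — 2nd Friday is Nov 8 2013.

Nov 8 2013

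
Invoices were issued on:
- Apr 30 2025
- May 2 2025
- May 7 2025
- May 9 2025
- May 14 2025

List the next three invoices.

May 16 2025, May 21 2025, May 23 2025

Gaps: 2, 5, 2, 5 days — not constant, but cyclic with period 2.
The events fall on every Wednesday and Friday.
The following Friday is May 16 2025.
The following Wednesday is May 21 2025.
Next Friday: May 23 2025.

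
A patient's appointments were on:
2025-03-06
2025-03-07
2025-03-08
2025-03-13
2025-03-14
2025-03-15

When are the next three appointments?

Every event lands on a Thursday or Friday or Saturday (gaps cycle 1, 1, 5, 1, 1).
So the schedule is: every Thursday, Friday and Saturday.
The following Thursday is 2025-03-20.
The following Friday is 2025-03-21.
Next Saturday: 2025-03-22.

2025-03-20, 2025-03-21, 2025-03-22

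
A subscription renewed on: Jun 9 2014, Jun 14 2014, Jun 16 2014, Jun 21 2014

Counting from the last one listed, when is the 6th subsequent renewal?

Jul 12 2014

Every event lands on a Monday or Saturday (gaps cycle 5, 2, 5).
So the schedule is: every Monday and Saturday.
Next Monday: Jun 23 2014.
The following Saturday is Jun 28 2014.
Next Monday: Jun 30 2014.
The following Saturday is Jul 5 2014.
Next Monday: Jul 7 2014.
Next Saturday: Jul 12 2014.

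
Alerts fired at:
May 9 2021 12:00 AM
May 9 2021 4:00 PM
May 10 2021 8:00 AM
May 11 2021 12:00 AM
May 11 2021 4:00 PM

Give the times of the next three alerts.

May 12 2021 8:00 AM, May 13 2021 12:00 AM, May 13 2021 4:00 PM

Spacing: 16, 16, 16, 16 h — constant 16 h.
May 11 2021 4:00 PM + 16 h = May 12 2021 8:00 AM.
May 12 2021 8:00 AM + 16 h = May 13 2021 12:00 AM.
May 13 2021 12:00 AM + 16 h = May 13 2021 4:00 PM.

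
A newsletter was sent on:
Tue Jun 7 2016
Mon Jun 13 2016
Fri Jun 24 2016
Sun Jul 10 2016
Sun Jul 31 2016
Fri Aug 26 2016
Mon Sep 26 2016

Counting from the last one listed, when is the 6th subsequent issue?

Intervals are 6, 11, 16, 21, 26, 31 days — an arithmetic progression with common difference 5.
Next gap: 36 days. Mon Sep 26 2016 + 36 days = Tue Nov 1 2016.
Next gap: 41 days. Tue Nov 1 2016 + 41 days = Mon Dec 12 2016.
Next gap: 46 days. Mon Dec 12 2016 + 46 days = Fri Jan 27 2017.
Next gap: 51 days. Fri Jan 27 2017 + 51 days = Sun Mar 19 2017.
Next gap: 56 days. Sun Mar 19 2017 + 56 days = Sun May 14 2017.
Next gap: 61 days. Sun May 14 2017 + 61 days = Fri Jul 14 2017.

Fri Jul 14 2017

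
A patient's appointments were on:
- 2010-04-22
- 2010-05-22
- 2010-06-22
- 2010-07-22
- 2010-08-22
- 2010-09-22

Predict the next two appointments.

Gaps: 30, 31, 30, 31, 31 days — not constant. Every event is on the 22nd of the month.
Pattern: the 22nd of each month.
Next: October 2010 → 2010-10-22.
November 2010: 2010-11-22.

2010-10-22, 2010-11-22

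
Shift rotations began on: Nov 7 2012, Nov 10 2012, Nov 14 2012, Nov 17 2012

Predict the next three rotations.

Every event lands on a Wednesday or Saturday (gaps cycle 3, 4, 3).
So the schedule is: every Wednesday and Saturday.
The following Wednesday is Nov 21 2012.
Next Saturday: Nov 24 2012.
Next Wednesday: Nov 28 2012.

Nov 21 2012, Nov 24 2012, Nov 28 2012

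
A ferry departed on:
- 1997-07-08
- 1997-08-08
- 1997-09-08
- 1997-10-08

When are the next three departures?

1997-11-08, 1997-12-08, 1998-01-08

The day-of-month is always 8 (31, 31, 30 days between events).
So this recurs on the 8th of each month.
Next: November 1997 → 1997-11-08.
Next: December 1997 → 1997-12-08.
Next: January 1998 → 1998-01-08.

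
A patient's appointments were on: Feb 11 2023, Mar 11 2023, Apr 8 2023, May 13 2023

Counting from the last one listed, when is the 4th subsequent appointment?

These are Saturdays at 28- or 35-day spacing (28, 28, 35).
The pattern: 2nd Saturday of the month.
June 2023 — 2nd Saturday is Jun 10 2023.
2nd Saturday of July 2023: Jul 8 2023.
August 2023 — 2nd Saturday is Aug 12 2023.
September 2023 — 2nd Saturday is Sep 9 2023.

Sep 9 2023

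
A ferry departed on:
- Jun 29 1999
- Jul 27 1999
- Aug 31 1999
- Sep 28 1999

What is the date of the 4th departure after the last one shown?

These are Tuesdays with 28, 35, 28-day gaps.
Each is the final Tuesday of its month — Jun 29 1999 is past the 28th, so '4th Tuesday' doesn't fit.
October 1999 ends with Tuesday Oct 26 1999.
Last Tuesday of November 1999: Nov 30 1999.
Last Tuesday of December 1999: Dec 28 1999.
January 2000 ends with Tuesday Jan 25 2000.

Jan 25 2000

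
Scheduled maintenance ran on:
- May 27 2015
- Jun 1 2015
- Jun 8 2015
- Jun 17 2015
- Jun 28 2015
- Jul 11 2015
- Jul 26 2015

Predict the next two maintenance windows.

Aug 12 2015, Aug 31 2015

The spacing grows by 2 each time: 5, 7, 9, 11, 13, 15 days.
Next gap: 17 days. Jul 26 2015 + 17 days = Aug 12 2015.
Next gap: 19 days. Aug 12 2015 + 19 days = Aug 31 2015.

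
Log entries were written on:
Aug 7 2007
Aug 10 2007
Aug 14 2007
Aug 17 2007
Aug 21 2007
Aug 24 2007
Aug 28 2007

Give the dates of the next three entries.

The gap pattern 3, 4, 3, 4, 3, 4 repeats every 2 events.
These are the Tuesdays and Fridays of each week.
Next Friday: Aug 31 2007.
Next Tuesday: Sep 4 2007.
Next Friday: Sep 7 2007.

Aug 31 2007, Sep 4 2007, Sep 7 2007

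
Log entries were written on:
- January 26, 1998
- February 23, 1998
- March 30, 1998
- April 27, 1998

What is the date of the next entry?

May 25, 1998

These are Mondays with 28, 35, 28-day gaps.
Each is the final Monday of its month — March 30, 1998 is past the 28th, so '4th Monday' doesn't fit.
May 1998 ends with Monday May 25, 1998.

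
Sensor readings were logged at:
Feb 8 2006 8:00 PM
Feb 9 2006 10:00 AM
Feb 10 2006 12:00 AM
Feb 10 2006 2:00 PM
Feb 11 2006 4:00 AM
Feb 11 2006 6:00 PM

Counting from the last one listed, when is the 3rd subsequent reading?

Feb 13 2006 12:00 PM

Spacing: 14, 14, 14, 14, 14 h — constant 14 h.
Feb 11 2006 6:00 PM + 14 h = Feb 12 2006 8:00 AM.
Feb 12 2006 8:00 AM + 14 h = Feb 12 2006 10:00 PM.
Feb 12 2006 10:00 PM + 14 h = Feb 13 2006 12:00 PM.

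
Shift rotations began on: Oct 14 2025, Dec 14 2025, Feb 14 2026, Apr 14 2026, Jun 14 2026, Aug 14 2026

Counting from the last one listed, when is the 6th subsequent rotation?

Each date is the 14th; the gaps (61, 62, 59, 61, 61) track the month lengths.
The rule is the 14th of every 2 months.
October 2026: Oct 14 2026.
December 2026: Dec 14 2026.
Next: February 2027 → Feb 14 2027.
Next: April 2027 → Apr 14 2027.
Next: June 2027 → Jun 14 2027.
August 2027: Aug 14 2027.

Aug 14 2027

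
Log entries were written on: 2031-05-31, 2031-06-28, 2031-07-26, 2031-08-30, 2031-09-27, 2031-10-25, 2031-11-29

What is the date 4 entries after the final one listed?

These are Saturdays with 28, 28, 35, 28, 28, 35-day gaps.
Each is the final Saturday of its month — 2031-05-31 is past the 28th, so '4th Saturday' doesn't fit.
Last Saturday of December 2031: 2031-12-27.
January 2032 ends with Saturday 2032-01-31.
February 2032 ends with Saturday 2032-02-28.
March 2032 ends with Saturday 2032-03-27.

2032-03-27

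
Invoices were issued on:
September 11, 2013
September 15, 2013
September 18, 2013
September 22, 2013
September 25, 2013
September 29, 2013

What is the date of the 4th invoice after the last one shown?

October 13, 2013

The gap pattern 4, 3, 4, 3, 4 repeats every 2 events.
These are the Wednesdays and Sundays of each week.
The following Wednesday is October 2, 2013.
The following Sunday is October 6, 2013.
The following Wednesday is October 9, 2013.
The following Sunday is October 13, 2013.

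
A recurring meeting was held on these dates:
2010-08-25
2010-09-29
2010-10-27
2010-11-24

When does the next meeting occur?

All Wednesdays; the gaps (35, 28, 28) vary with month length.
This is the last Wednesday of each month.
December 2010 ends with Wednesday 2010-12-29.

2010-12-29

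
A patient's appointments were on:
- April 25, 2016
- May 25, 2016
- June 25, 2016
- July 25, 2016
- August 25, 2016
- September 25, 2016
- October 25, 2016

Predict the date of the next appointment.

Each date is the 25th; the gaps (30, 31, 30, 31, 31, 30) track the month lengths.
The rule is the 25th of each month.
November 2016: November 25, 2016.

November 25, 2016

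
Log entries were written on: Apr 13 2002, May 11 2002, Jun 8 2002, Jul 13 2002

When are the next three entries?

These are Saturdays at 28- or 35-day spacing (28, 28, 35).
The pattern: 2nd Saturday of the month.
August 2002 — 2nd Saturday is Aug 10 2002.
September 2002 — 2nd Saturday is Sep 14 2002.
2nd Saturday of October 2002: Oct 12 2002.

Aug 10 2002, Sep 14 2002, Oct 12 2002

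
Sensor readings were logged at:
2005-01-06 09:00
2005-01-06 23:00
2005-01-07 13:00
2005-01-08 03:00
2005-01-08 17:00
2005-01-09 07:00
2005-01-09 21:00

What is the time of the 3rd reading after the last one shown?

2005-01-11 15:00

The interval is a steady 14 hours (14, 14, 14, 14, 14, 14).
2005-01-09 21:00 + 14 h = 2005-01-10 11:00.
2005-01-10 11:00 + 14 h = 2005-01-11 01:00.
2005-01-11 01:00 + 14 h = 2005-01-11 15:00.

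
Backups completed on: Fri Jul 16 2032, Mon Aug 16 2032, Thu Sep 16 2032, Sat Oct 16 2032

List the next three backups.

Tue Nov 16 2032, Thu Dec 16 2032, Sun Jan 16 2033

Gaps: 31, 31, 30 days — not constant. Every event is on the 16th of the month.
Pattern: the 16th of each month.
November 2032: Tue Nov 16 2032.
December 2032: Thu Dec 16 2032.
Next: January 2033 → Sun Jan 16 2033.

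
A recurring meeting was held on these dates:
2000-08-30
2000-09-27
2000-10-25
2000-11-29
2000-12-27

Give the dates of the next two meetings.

2001-01-31, 2001-02-28

Every date is a Wednesday; gaps 28, 28, 35, 28 days.
Each is the last Wednesday of its month (at least one falls on the 29th or later, ruling out '4th Wednesday').
Last Wednesday of January 2001: 2001-01-31.
Last Wednesday of February 2001: 2001-02-28.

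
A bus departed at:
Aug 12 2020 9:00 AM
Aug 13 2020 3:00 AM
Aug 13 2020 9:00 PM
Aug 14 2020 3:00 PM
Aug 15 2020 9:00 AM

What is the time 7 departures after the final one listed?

Aug 20 2020 3:00 PM

Gaps: 18, 18, 18, 18 hours — each event is 18 hours after the previous one.
Aug 15 2020 9:00 AM + 18 h = Aug 16 2020 3:00 AM.
Aug 16 2020 3:00 AM + 18 h = Aug 16 2020 9:00 PM.
Aug 16 2020 9:00 PM + 18 h = Aug 17 2020 3:00 PM.
Aug 17 2020 3:00 PM + 18 h = Aug 18 2020 9:00 AM.
Aug 18 2020 9:00 AM + 18 h = Aug 19 2020 3:00 AM.
Aug 19 2020 3:00 AM + 18 h = Aug 19 2020 9:00 PM.
Aug 19 2020 9:00 PM + 18 h = Aug 20 2020 3:00 PM.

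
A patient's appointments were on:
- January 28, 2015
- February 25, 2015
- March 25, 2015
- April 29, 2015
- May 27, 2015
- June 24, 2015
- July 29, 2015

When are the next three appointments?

These are Wednesdays with 28, 28, 35, 28, 28, 35-day gaps.
Each is the final Wednesday of its month — April 29, 2015 is past the 28th, so '4th Wednesday' doesn't fit.
Last Wednesday of August 2015: August 26, 2015.
September 2015 ends with Wednesday September 30, 2015.
Last Wednesday of October 2015: October 28, 2015.

August 26, 2015; September 30, 2015; October 28, 2015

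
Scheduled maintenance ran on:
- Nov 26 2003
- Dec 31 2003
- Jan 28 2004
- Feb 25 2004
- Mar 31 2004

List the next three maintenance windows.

Apr 28 2004, May 26 2004, Jun 30 2004

These are Wednesdays with 35, 28, 28, 35-day gaps.
Each is the final Wednesday of its month — Dec 31 2003 is past the 28th, so '4th Wednesday' doesn't fit.
April 2004 ends with Wednesday Apr 28 2004.
May 2004 ends with Wednesday May 26 2004.
Last Wednesday of June 2004: Jun 30 2004.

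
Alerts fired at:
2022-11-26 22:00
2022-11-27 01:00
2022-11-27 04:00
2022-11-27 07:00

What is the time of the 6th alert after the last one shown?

2022-11-28 01:00

Spacing: 3, 3, 3 h — constant 3 h.
2022-11-27 07:00 + 3 h = 2022-11-27 10:00.
2022-11-27 10:00 + 3 h = 2022-11-27 13:00.
2022-11-27 13:00 + 3 h = 2022-11-27 16:00.
2022-11-27 16:00 + 3 h = 2022-11-27 19:00.
2022-11-27 19:00 + 3 h = 2022-11-27 22:00.
2022-11-27 22:00 + 3 h = 2022-11-28 01:00.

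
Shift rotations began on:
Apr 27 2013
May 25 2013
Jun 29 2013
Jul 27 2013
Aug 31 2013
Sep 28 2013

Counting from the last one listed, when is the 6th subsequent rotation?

Mar 29 2014

All Saturdays; the gaps (28, 35, 28, 35, 28) vary with month length.
This is the last Saturday of each month.
October 2013 ends with Saturday Oct 26 2013.
November 2013 ends with Saturday Nov 30 2013.
December 2013 ends with Saturday Dec 28 2013.
Last Saturday of January 2014: Jan 25 2014.
Last Saturday of February 2014: Feb 22 2014.
March 2014 ends with Saturday Mar 29 2014.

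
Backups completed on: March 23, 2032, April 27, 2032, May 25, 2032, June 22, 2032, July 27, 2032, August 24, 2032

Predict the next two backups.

September 28, 2032; October 26, 2032

These are Tuesdays at 28- or 35-day spacing (35, 28, 28, 35, 28).
The pattern: 4th Tuesday of the month.
September 2032 — 4th Tuesday is September 28, 2032.
October 2032 — 4th Tuesday is October 26, 2032.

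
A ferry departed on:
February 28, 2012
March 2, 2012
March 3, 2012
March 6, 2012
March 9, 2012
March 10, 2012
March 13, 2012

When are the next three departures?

March 16, 2012; March 17, 2012; March 20, 2012

Gaps: 3, 1, 3, 3, 1, 3 days — not constant, but cyclic with period 3.
The events fall on every Tuesday, Friday and Saturday.
Next Friday: March 16, 2012.
Next Saturday: March 17, 2012.
The following Tuesday is March 20, 2012.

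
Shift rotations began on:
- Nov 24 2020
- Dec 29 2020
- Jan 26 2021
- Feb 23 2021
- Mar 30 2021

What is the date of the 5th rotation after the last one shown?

All Tuesdays; the gaps (35, 28, 28, 35) vary with month length.
This is the last Tuesday of each month.
Last Tuesday of April 2021: Apr 27 2021.
Last Tuesday of May 2021: May 25 2021.
June 2021 ends with Tuesday Jun 29 2021.
Last Tuesday of July 2021: Jul 27 2021.
August 2021 ends with Tuesday Aug 31 2021.

Aug 31 2021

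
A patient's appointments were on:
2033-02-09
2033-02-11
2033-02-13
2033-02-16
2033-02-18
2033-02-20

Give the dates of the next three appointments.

Gaps: 2, 2, 3, 2, 2 days — not constant, but cyclic with period 3.
The events fall on every Wednesday, Friday and Sunday.
Next Wednesday: 2033-02-23.
The following Friday is 2033-02-25.
Next Sunday: 2033-02-27.

2033-02-23, 2033-02-25, 2033-02-27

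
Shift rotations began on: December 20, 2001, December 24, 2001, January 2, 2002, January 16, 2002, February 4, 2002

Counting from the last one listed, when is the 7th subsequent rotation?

Gaps: 4, 9, 14, 19 days — each gap is 5 larger than the previous one.
Next gap: 24 days. February 4, 2002 + 24 days = February 28, 2002.
Next gap: 29 days. February 28, 2002 + 29 days = March 29, 2002.
Next gap: 34 days. March 29, 2002 + 34 days = May 2, 2002.
Next gap: 39 days. May 2, 2002 + 39 days = June 10, 2002.
Next gap: 44 days. June 10, 2002 + 44 days = July 24, 2002.
Next gap: 49 days. July 24, 2002 + 49 days = September 11, 2002.
Next gap: 54 days. September 11, 2002 + 54 days = November 4, 2002.

November 4, 2002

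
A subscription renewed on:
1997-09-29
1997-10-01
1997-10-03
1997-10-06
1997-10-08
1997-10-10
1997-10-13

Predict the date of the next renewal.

1997-10-15

Gaps: 2, 2, 3, 2, 2, 3 days — not constant, but cyclic with period 3.
The events fall on every Monday, Wednesday and Friday.
The following Wednesday is 1997-10-15.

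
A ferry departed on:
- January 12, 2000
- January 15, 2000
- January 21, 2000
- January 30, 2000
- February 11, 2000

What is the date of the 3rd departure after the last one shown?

Gaps: 3, 6, 9, 12 days — each gap is 3 larger than the previous one.
Next gap: 15 days. February 11, 2000 + 15 days = February 26, 2000.
Next gap: 18 days. February 26, 2000 + 18 days = March 15, 2000.
Next gap: 21 days. March 15, 2000 + 21 days = April 5, 2000.

April 5, 2000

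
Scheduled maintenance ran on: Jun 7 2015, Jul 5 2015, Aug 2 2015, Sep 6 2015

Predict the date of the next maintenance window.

Oct 4 2015

All dates are Sundays, 28, 28, 35 days apart.
Specifically, the 1st Sunday of each month.
October 2015 — 1st Sunday is Oct 4 2015.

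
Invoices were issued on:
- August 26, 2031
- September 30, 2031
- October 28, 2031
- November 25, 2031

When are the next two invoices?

All Tuesdays; the gaps (35, 28, 28) vary with month length.
This is the last Tuesday of each month.
December 2031 ends with Tuesday December 30, 2031.
Last Tuesday of January 2032: January 27, 2032.

December 30, 2031; January 27, 2032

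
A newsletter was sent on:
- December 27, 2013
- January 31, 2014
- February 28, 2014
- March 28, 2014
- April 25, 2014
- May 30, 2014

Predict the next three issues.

June 27, 2014; July 25, 2014; August 29, 2014

All Fridays; the gaps (35, 28, 28, 28, 35) vary with month length.
This is the last Friday of each month.
June 2014 ends with Friday June 27, 2014.
Last Friday of July 2014: July 25, 2014.
Last Friday of August 2014: August 29, 2014.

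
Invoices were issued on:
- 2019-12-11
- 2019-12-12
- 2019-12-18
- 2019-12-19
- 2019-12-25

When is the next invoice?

2019-12-26

Every event lands on a Wednesday or Thursday (gaps cycle 1, 6, 1, 6).
So the schedule is: every Wednesday and Thursday.
The following Thursday is 2019-12-26.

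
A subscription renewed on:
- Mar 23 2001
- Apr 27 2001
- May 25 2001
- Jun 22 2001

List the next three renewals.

Jul 27 2001, Aug 24 2001, Sep 28 2001

Gaps: 35, 28, 28 days — a mix of 28 and 35. Every date is a Friday.
Each is the 4th Friday of its month.
4th Friday of July 2001: Jul 27 2001.
August 2001 — 4th Friday is Aug 24 2001.
4th Friday of September 2001: Sep 28 2001.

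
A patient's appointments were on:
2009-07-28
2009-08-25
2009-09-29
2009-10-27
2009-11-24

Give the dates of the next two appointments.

2009-12-29, 2010-01-26

All Tuesdays; the gaps (28, 35, 28, 28) vary with month length.
This is the last Tuesday of each month.
December 2009 ends with Tuesday 2009-12-29.
January 2010 ends with Tuesday 2010-01-26.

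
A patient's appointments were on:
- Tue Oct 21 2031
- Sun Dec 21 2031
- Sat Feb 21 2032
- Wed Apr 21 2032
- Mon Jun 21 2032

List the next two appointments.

Each date is the 21st; the gaps (61, 62, 60, 61) track the month lengths.
The rule is the 21st of every 2 months.
Next: August 2032 → Sat Aug 21 2032.
Next: October 2032 → Thu Oct 21 2032.

Sat Aug 21 2032, Thu Oct 21 2032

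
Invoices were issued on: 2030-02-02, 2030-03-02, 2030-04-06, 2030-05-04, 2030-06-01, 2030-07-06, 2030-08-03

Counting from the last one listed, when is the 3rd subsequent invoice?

Gaps: 28, 35, 28, 28, 35, 28 days — a mix of 28 and 35. Every date is a Saturday.
Each is the 1st Saturday of its month.
1st Saturday of September 2030: 2030-09-07.
October 2030 — 1st Saturday is 2030-10-05.
November 2030 — 1st Saturday is 2030-11-02.

2030-11-02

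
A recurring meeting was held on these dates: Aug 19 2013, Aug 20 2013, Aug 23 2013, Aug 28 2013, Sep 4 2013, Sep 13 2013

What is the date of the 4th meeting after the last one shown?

Nov 8 2013

Gaps: 1, 3, 5, 7, 9 days — each gap is 2 larger than the previous one.
Next gap: 11 days. Sep 13 2013 + 11 days = Sep 24 2013.
Next gap: 13 days. Sep 24 2013 + 13 days = Oct 7 2013.
Next gap: 15 days. Oct 7 2013 + 15 days = Oct 22 2013.
Next gap: 17 days. Oct 22 2013 + 17 days = Nov 8 2013.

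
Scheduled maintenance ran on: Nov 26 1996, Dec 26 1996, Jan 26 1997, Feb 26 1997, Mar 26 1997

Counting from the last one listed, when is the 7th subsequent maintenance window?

Oct 26 1997

Each date is the 26th; the gaps (30, 31, 31, 28) track the month lengths.
The rule is the 26th of each month.
Next: April 1997 → Apr 26 1997.
Next: May 1997 → May 26 1997.
Next: June 1997 → Jun 26 1997.
Next: July 1997 → Jul 26 1997.
Next: August 1997 → Aug 26 1997.
September 1997: Sep 26 1997.
October 1997: Oct 26 1997.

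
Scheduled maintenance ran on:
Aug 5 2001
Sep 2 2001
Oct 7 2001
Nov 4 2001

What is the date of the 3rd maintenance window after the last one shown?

Feb 3 2002

These are Sundays at 28- or 35-day spacing (28, 35, 28).
The pattern: 1st Sunday of the month.
December 2001 — 1st Sunday is Dec 2 2001.
1st Sunday of January 2002: Jan 6 2002.
1st Sunday of February 2002: Feb 3 2002.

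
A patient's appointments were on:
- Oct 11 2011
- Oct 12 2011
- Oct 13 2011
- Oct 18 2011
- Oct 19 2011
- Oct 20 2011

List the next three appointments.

Oct 25 2011, Oct 26 2011, Oct 27 2011

The gap pattern 1, 1, 5, 1, 1 repeats every 3 events.
These are the Tuesdays, Wednesdays and Thursdays of each week.
The following Tuesday is Oct 25 2011.
The following Wednesday is Oct 26 2011.
The following Thursday is Oct 27 2011.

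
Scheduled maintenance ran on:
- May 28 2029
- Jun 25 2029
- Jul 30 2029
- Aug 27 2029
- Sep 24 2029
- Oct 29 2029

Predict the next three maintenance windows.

Nov 26 2029, Dec 31 2029, Jan 28 2030

These are Mondays with 28, 35, 28, 28, 35-day gaps.
Each is the final Monday of its month — Jul 30 2029 is past the 28th, so '4th Monday' doesn't fit.
Last Monday of November 2029: Nov 26 2029.
December 2029 ends with Monday Dec 31 2029.
January 2030 ends with Monday Jan 28 2030.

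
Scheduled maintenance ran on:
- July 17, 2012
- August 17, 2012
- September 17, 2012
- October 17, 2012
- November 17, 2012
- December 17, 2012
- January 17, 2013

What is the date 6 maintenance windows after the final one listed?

July 17, 2013

The day-of-month is always 17 (31, 31, 30, 31, 30, 31 days between events).
So this recurs on the 17th of each month.
Next: February 2013 → February 17, 2013.
March 2013: March 17, 2013.
April 2013: April 17, 2013.
May 2013: May 17, 2013.
June 2013: June 17, 2013.
Next: July 2013 → July 17, 2013.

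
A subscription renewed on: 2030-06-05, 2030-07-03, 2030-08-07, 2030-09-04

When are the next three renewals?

2030-10-02, 2030-11-06, 2030-12-04

All dates are Wednesdays, 28, 35, 28 days apart.
Specifically, the 1st Wednesday of each month.
October 2030 — 1st Wednesday is 2030-10-02.
November 2030 — 1st Wednesday is 2030-11-06.
December 2030 — 1st Wednesday is 2030-12-04.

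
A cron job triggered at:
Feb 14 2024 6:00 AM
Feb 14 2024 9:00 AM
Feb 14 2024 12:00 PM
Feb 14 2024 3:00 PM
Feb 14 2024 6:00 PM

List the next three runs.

Gaps: 3, 3, 3, 3 hours — each event is 3 hours after the previous one.
Feb 14 2024 6:00 PM + 3 h = Feb 14 2024 9:00 PM.
Feb 14 2024 9:00 PM + 3 h = Feb 15 2024 12:00 AM.
Feb 15 2024 12:00 AM + 3 h = Feb 15 2024 3:00 AM.

Feb 14 2024 9:00 PM, Feb 15 2024 12:00 AM, Feb 15 2024 3:00 AM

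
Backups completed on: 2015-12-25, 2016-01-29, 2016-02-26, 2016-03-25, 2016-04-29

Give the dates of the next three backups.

2016-05-27, 2016-06-24, 2016-07-29

Every date is a Friday; gaps 35, 28, 28, 35 days.
Each is the last Friday of its month (at least one falls on the 29th or later, ruling out '4th Friday').
May 2016 ends with Friday 2016-05-27.
June 2016 ends with Friday 2016-06-24.
Last Friday of July 2016: 2016-07-29.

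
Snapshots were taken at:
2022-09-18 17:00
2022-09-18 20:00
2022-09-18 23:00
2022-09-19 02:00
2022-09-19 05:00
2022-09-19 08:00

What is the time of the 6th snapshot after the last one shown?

Gaps: 3, 3, 3, 3, 3 hours — each event is 3 hours after the previous one.
2022-09-19 08:00 + 3 h = 2022-09-19 11:00.
2022-09-19 11:00 + 3 h = 2022-09-19 14:00.
2022-09-19 14:00 + 3 h = 2022-09-19 17:00.
2022-09-19 17:00 + 3 h = 2022-09-19 20:00.
2022-09-19 20:00 + 3 h = 2022-09-19 23:00.
2022-09-19 23:00 + 3 h = 2022-09-20 02:00.

2022-09-20 02:00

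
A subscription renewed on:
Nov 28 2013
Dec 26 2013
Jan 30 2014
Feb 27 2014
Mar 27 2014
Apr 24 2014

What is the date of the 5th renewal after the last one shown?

Sep 25 2014

These are Thursdays with 28, 35, 28, 28, 28-day gaps.
Each is the final Thursday of its month — Jan 30 2014 is past the 28th, so '4th Thursday' doesn't fit.
Last Thursday of May 2014: May 29 2014.
Last Thursday of June 2014: Jun 26 2014.
July 2014 ends with Thursday Jul 31 2014.
Last Thursday of August 2014: Aug 28 2014.
September 2014 ends with Thursday Sep 25 2014.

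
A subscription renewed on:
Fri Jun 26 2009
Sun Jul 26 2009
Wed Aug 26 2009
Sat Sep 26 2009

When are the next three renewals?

Mon Oct 26 2009, Thu Nov 26 2009, Sat Dec 26 2009

The day-of-month is always 26 (30, 31, 31 days between events).
So this recurs on the 26th of each month.
October 2009: Mon Oct 26 2009.
Next: November 2009 → Thu Nov 26 2009.
Next: December 2009 → Sat Dec 26 2009.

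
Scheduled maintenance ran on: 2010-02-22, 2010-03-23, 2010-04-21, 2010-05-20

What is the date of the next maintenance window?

2010-06-18

The spacing is 29, 29, 29 days — always 29 days.
2010-05-20 + 29 days = 2010-06-18.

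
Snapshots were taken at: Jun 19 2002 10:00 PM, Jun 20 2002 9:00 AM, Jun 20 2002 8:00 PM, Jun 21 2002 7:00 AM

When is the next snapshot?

Spacing: 11, 11, 11 h — constant 11 h.
Jun 21 2002 7:00 AM + 11 h = Jun 21 2002 6:00 PM.

Jun 21 2002 6:00 PM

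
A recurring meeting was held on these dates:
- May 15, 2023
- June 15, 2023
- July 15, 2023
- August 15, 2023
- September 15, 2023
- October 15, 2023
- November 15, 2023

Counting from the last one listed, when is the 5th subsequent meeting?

Gaps: 31, 30, 31, 31, 30, 31 days — not constant. Every event is on the 15th of the month.
Pattern: the 15th of each month.
Next: December 2023 → December 15, 2023.
Next: January 2024 → January 15, 2024.
February 2024: February 15, 2024.
March 2024: March 15, 2024.
Next: April 2024 → April 15, 2024.

April 15, 2024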